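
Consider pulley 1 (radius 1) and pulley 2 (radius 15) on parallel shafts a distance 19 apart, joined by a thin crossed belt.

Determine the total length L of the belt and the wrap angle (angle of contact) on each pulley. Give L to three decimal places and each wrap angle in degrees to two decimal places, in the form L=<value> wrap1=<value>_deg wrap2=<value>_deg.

L=102.797 wrap1=294.73_deg wrap2=294.73_deg

crossed belt: β = asin((r1+r2)/C) = asin(16/19) = 57.3631°
wrap1 = wrap2 = π + 2β = 294.7262°
tangent length = C·cosβ = 10.2470
L = (r1+r2)·wrap + 2·C·cosβ = 16·5.1439 + 2·10.2470 = 102.7970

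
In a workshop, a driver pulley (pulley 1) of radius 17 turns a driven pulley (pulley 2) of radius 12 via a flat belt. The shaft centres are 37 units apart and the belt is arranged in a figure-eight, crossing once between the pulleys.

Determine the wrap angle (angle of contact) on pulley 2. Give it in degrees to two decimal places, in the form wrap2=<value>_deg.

wrap2=283.22_deg

crossed belt: β = asin((r1+r2)/C) = asin(29/37) = 51.6083°
wrap1 = wrap2 = π + 2β = 283.2167°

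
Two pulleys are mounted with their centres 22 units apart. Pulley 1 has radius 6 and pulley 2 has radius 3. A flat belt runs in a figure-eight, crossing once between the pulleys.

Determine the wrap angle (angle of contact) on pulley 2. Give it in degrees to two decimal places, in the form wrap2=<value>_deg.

crossed belt: β = asin((r1+r2)/C) = asin(9/22) = 24.1477°
wrap1 = wrap2 = π + 2β = 228.2955°

wrap2=228.30_deg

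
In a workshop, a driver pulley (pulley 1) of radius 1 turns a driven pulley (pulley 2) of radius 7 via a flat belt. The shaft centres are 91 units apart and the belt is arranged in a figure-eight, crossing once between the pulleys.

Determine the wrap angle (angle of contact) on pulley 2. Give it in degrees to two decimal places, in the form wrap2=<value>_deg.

crossed belt: β = asin((r1+r2)/C) = asin(8/91) = 5.0435°
wrap1 = wrap2 = π + 2β = 190.0870°

wrap2=190.09_deg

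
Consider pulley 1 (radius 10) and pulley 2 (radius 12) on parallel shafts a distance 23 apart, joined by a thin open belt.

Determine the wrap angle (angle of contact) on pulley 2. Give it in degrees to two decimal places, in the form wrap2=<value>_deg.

open belt: β = asin((r2−r1)/C) = asin(2/23) = 4.9885°
wrap1 = π − 2β = 170.0229°
wrap2 = π + 2β = 189.9771°

wrap2=189.98_deg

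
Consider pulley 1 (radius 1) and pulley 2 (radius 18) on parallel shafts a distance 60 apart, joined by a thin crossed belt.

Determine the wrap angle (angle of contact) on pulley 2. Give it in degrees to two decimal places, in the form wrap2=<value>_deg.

wrap2=216.92_deg

crossed belt: β = asin((r1+r2)/C) = asin(19/60) = 18.4615°
wrap1 = wrap2 = π + 2β = 216.9229°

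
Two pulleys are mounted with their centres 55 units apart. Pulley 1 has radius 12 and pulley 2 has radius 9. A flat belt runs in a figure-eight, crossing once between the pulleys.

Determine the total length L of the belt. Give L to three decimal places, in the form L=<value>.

L=184.094

crossed belt: β = asin((r1+r2)/C) = asin(21/55) = 22.4464°
wrap1 = wrap2 = π + 2β = 224.8927°
tangent length = C·cosβ = 50.8331
L = (r1+r2)·wrap + 2·C·cosβ = 21·3.9251 + 2·50.8331 = 184.0936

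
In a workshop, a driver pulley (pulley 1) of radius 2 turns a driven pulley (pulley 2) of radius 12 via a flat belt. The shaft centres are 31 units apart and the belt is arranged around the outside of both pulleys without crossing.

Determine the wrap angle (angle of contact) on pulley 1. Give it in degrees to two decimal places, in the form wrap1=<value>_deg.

open belt: β = asin((r2−r1)/C) = asin(10/31) = 18.8191°
wrap1 = π − 2β = 142.3619°
wrap2 = π + 2β = 217.6381°

wrap1=142.36_deg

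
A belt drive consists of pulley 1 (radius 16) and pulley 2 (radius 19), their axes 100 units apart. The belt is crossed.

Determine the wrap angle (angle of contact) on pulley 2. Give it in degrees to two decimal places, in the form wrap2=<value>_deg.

crossed belt: β = asin((r1+r2)/C) = asin(35/100) = 20.4873°
wrap1 = wrap2 = π + 2β = 220.9746°

wrap2=220.97_deg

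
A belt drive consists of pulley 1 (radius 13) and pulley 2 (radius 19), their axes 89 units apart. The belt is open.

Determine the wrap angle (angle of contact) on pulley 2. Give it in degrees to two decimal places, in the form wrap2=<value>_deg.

open belt: β = asin((r2−r1)/C) = asin(6/89) = 3.8656°
wrap1 = π − 2β = 172.2689°
wrap2 = π + 2β = 187.7311°

wrap2=187.73_deg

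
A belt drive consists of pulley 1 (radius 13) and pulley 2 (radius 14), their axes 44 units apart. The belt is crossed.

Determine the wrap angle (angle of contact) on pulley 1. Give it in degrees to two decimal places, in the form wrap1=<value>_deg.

wrap1=255.71_deg

crossed belt: β = asin((r1+r2)/C) = asin(27/44) = 37.8529°
wrap1 = wrap2 = π + 2β = 255.7058°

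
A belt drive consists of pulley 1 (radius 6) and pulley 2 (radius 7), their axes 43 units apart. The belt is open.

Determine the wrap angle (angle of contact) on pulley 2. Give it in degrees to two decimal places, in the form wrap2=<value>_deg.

wrap2=182.67_deg

open belt: β = asin((r2−r1)/C) = asin(1/43) = 1.3326°
wrap1 = π − 2β = 177.3348°
wrap2 = π + 2β = 182.6652°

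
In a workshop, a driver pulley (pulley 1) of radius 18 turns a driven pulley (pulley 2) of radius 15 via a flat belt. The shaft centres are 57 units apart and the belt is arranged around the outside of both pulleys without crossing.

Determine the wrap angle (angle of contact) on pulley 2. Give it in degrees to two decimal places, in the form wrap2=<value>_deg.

wrap2=173.97_deg

open belt: β = asin((r2−r1)/C) = asin(-3/57) = -3.0170°
wrap1 = π − 2β = 186.0339°
wrap2 = π + 2β = 173.9661°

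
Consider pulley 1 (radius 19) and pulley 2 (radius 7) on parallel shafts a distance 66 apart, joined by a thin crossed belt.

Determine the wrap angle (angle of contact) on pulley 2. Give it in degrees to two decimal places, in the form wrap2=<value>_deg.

crossed belt: β = asin((r1+r2)/C) = asin(26/66) = 23.1998°
wrap1 = wrap2 = π + 2β = 226.3997°

wrap2=226.40_deg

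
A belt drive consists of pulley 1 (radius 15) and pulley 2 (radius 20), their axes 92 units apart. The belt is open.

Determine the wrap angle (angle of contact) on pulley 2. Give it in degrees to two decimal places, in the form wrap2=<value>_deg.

open belt: β = asin((r2−r1)/C) = asin(5/92) = 3.1154°
wrap1 = π − 2β = 173.7691°
wrap2 = π + 2β = 186.2309°

wrap2=186.23_deg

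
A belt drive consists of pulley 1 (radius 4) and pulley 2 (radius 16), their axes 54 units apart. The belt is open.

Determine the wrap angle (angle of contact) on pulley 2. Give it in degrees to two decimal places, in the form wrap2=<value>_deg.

open belt: β = asin((r2−r1)/C) = asin(12/54) = 12.8396°
wrap1 = π − 2β = 154.3208°
wrap2 = π + 2β = 205.6792°

wrap2=205.68_deg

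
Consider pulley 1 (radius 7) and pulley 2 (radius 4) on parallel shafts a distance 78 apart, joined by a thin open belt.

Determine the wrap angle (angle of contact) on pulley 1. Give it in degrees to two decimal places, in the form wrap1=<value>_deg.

open belt: β = asin((r2−r1)/C) = asin(-3/78) = -2.2042°
wrap1 = π − 2β = 184.4085°
wrap2 = π + 2β = 175.5915°

wrap1=184.41_deg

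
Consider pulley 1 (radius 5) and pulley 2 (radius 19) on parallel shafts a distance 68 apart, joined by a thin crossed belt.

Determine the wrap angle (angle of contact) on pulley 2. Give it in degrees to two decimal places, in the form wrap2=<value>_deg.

crossed belt: β = asin((r1+r2)/C) = asin(24/68) = 20.6673°
wrap1 = wrap2 = π + 2β = 221.3346°

wrap2=221.33_deg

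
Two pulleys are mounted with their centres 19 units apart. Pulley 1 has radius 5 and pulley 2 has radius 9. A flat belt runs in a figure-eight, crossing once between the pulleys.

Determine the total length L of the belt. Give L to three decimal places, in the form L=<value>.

crossed belt: β = asin((r1+r2)/C) = asin(14/19) = 47.4631°
wrap1 = wrap2 = π + 2β = 274.9262°
tangent length = C·cosβ = 12.8452
L = (r1+r2)·wrap + 2·C·cosβ = 14·4.7984 + 2·12.8452 = 92.8676

L=92.868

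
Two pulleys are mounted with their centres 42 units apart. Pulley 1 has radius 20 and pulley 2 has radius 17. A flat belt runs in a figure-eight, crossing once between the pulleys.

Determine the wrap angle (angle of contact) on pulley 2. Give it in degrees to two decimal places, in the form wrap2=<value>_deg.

wrap2=303.51_deg

crossed belt: β = asin((r1+r2)/C) = asin(37/42) = 61.7575°
wrap1 = wrap2 = π + 2β = 303.5149°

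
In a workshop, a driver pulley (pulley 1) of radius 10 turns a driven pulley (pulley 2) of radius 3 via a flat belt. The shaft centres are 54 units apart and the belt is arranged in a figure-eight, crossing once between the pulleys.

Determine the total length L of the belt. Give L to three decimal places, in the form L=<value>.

L=151.986

crossed belt: β = asin((r1+r2)/C) = asin(13/54) = 13.9303°
wrap1 = wrap2 = π + 2β = 207.8605°
tangent length = C·cosβ = 52.4118
L = (r1+r2)·wrap + 2·C·cosβ = 13·3.6279 + 2·52.4118 = 151.9857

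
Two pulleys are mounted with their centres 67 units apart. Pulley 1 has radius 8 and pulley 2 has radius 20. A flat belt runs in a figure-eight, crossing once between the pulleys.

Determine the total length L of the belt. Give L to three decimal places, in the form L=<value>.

L=233.846

crossed belt: β = asin((r1+r2)/C) = asin(28/67) = 24.7027°
wrap1 = wrap2 = π + 2β = 229.4055°
tangent length = C·cosβ = 60.8687
L = (r1+r2)·wrap + 2·C·cosβ = 28·4.0039 + 2·60.8687 = 233.8461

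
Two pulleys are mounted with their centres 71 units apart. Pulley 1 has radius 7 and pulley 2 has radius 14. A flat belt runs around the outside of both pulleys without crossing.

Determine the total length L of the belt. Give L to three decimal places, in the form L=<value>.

L=208.664

open belt: β = asin((r2−r1)/C) = asin(7/71) = 5.6581°
wrap1 = π − 2β = 168.6839°
wrap2 = π + 2β = 191.3161°
tangent length = C·cosβ = 70.6541
L = r1·wrap1 + r2·wrap2 + 2·C·cosβ = 7·2.9441 + 14·3.3391 + 2·70.6541 = 208.6641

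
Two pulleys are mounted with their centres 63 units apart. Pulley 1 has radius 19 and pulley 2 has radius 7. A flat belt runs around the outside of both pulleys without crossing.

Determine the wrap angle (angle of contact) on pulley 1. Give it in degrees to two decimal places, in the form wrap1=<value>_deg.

wrap1=201.96_deg

open belt: β = asin((r2−r1)/C) = asin(-12/63) = -10.9806°
wrap1 = π − 2β = 201.9612°
wrap2 = π + 2β = 158.0388°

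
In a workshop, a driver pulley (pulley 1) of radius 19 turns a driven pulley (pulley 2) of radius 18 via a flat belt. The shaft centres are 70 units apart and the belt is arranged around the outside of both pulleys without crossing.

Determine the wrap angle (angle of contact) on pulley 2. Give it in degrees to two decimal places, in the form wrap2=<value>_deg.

open belt: β = asin((r2−r1)/C) = asin(-1/70) = -0.8185°
wrap1 = π − 2β = 181.6371°
wrap2 = π + 2β = 178.3629°

wrap2=178.36_deg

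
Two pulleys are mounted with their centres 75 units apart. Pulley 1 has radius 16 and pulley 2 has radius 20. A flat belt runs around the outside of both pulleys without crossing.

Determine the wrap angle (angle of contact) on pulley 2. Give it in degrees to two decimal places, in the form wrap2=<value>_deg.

wrap2=186.11_deg

open belt: β = asin((r2−r1)/C) = asin(4/75) = 3.0572°
wrap1 = π − 2β = 173.8855°
wrap2 = π + 2β = 186.1145°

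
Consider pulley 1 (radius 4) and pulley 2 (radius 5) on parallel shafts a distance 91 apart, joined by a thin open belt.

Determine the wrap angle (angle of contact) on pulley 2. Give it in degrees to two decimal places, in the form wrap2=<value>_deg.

open belt: β = asin((r2−r1)/C) = asin(1/91) = 0.6296°
wrap1 = π − 2β = 178.7407°
wrap2 = π + 2β = 181.2593°

wrap2=181.26_deg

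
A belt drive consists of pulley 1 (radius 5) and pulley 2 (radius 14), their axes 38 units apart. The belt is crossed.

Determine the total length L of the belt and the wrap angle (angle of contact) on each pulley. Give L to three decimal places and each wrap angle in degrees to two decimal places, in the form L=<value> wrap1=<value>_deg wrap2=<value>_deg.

crossed belt: β = asin((r1+r2)/C) = asin(19/38) = 30.0000°
wrap1 = wrap2 = π + 2β = 240.0000°
tangent length = C·cosβ = 32.9090
L = (r1+r2)·wrap + 2·C·cosβ = 19·4.1888 + 2·32.9090 = 145.4049

L=145.405 wrap1=240.00_deg wrap2=240.00_deg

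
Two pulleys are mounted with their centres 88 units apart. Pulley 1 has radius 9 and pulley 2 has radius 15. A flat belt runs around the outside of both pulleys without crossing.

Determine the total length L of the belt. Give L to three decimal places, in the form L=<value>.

L=251.807

open belt: β = asin((r2−r1)/C) = asin(6/88) = 3.9096°
wrap1 = π − 2β = 172.1809°
wrap2 = π + 2β = 187.8191°
tangent length = C·cosβ = 87.7952
L = r1·wrap1 + r2·wrap2 + 2·C·cosβ = 9·3.0051 + 15·3.2781 + 2·87.7952 = 251.8075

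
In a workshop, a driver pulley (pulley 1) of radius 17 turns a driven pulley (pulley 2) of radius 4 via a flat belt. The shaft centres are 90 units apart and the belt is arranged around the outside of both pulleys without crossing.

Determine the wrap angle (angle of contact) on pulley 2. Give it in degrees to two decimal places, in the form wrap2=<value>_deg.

open belt: β = asin((r2−r1)/C) = asin(-13/90) = -8.3051°
wrap1 = π − 2β = 196.6102°
wrap2 = π + 2β = 163.3898°

wrap2=163.39_deg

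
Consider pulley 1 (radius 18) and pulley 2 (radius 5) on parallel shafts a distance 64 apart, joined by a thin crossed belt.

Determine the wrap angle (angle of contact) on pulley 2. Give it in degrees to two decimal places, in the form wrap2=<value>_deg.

crossed belt: β = asin((r1+r2)/C) = asin(23/64) = 21.0618°
wrap1 = wrap2 = π + 2β = 222.1236°

wrap2=222.12_deg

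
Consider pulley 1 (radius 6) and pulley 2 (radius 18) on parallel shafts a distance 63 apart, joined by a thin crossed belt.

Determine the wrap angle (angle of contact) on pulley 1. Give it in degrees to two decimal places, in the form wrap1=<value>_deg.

crossed belt: β = asin((r1+r2)/C) = asin(24/63) = 22.3927°
wrap1 = wrap2 = π + 2β = 224.7854°

wrap1=224.79_deg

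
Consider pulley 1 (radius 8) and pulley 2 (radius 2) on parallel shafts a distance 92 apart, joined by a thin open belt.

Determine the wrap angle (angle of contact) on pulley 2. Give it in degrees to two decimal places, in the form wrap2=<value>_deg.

wrap2=172.52_deg

open belt: β = asin((r2−r1)/C) = asin(-6/92) = -3.7393°
wrap1 = π − 2β = 187.4787°
wrap2 = π + 2β = 172.5213°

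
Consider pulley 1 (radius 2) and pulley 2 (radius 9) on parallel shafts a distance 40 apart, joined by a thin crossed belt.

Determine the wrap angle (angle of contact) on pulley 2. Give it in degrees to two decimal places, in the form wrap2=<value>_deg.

wrap2=211.92_deg

crossed belt: β = asin((r1+r2)/C) = asin(11/40) = 15.9620°
wrap1 = wrap2 = π + 2β = 211.9240°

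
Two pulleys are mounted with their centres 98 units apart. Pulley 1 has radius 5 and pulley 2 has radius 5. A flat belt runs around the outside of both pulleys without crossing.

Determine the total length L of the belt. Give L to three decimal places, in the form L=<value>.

open belt: β = asin((r2−r1)/C) = asin(0/98) = 0.0000°
wrap1 = π − 2β = 180.0000°
wrap2 = π + 2β = 180.0000°
tangent length = C·cosβ = 98.0000
L = r1·wrap1 + r2·wrap2 + 2·C·cosβ = 5·3.1416 + 5·3.1416 + 2·98.0000 = 227.4159

L=227.416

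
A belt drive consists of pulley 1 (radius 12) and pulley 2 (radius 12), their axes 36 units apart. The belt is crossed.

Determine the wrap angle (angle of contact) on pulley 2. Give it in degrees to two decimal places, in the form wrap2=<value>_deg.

crossed belt: β = asin((r1+r2)/C) = asin(24/36) = 41.8103°
wrap1 = wrap2 = π + 2β = 263.6206°

wrap2=263.62_deg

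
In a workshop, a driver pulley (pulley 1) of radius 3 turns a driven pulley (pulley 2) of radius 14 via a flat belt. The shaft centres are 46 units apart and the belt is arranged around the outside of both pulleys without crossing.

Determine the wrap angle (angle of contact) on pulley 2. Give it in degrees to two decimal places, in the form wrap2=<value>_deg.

open belt: β = asin((r2−r1)/C) = asin(11/46) = 13.8352°
wrap1 = π − 2β = 152.3296°
wrap2 = π + 2β = 207.6704°

wrap2=207.67_deg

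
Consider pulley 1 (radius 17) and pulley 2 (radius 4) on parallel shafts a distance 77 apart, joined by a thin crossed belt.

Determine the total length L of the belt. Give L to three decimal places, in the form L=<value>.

L=225.737

crossed belt: β = asin((r1+r2)/C) = asin(21/77) = 15.8266°
wrap1 = wrap2 = π + 2β = 211.6532°
tangent length = C·cosβ = 74.0810
L = (r1+r2)·wrap + 2·C·cosβ = 21·3.6940 + 2·74.0810 = 225.7370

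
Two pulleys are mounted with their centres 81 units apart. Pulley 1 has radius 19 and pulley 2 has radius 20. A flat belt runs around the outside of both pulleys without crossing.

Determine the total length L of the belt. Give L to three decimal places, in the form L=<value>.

L=284.534

open belt: β = asin((r2−r1)/C) = asin(1/81) = 0.7074°
wrap1 = π − 2β = 178.5853°
wrap2 = π + 2β = 181.4147°
tangent length = C·cosβ = 80.9938
L = r1·wrap1 + r2·wrap2 + 2·C·cosβ = 19·3.1169 + 20·3.1663 + 2·80.9938 = 284.5345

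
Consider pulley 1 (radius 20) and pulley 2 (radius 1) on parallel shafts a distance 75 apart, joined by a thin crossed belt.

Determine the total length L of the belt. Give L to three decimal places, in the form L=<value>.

L=221.893

crossed belt: β = asin((r1+r2)/C) = asin(21/75) = 16.2602°
wrap1 = wrap2 = π + 2β = 212.5204°
tangent length = C·cosβ = 72.0000
L = (r1+r2)·wrap + 2·C·cosβ = 21·3.7092 + 2·72.0000 = 221.8928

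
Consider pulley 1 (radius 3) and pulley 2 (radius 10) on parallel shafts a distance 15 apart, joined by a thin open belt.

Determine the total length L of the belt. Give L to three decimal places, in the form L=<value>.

open belt: β = asin((r2−r1)/C) = asin(7/15) = 27.8181°
wrap1 = π − 2β = 124.3637°
wrap2 = π + 2β = 235.6363°
tangent length = C·cosβ = 13.2665
L = r1·wrap1 + r2·wrap2 + 2·C·cosβ = 3·2.1706 + 10·4.1126 + 2·13.2665 = 74.1710

L=74.171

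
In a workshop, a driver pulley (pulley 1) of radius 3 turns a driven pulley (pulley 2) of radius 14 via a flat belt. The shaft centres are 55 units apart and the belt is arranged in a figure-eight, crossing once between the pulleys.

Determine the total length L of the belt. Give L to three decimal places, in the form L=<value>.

crossed belt: β = asin((r1+r2)/C) = asin(17/55) = 18.0045°
wrap1 = wrap2 = π + 2β = 216.0089°
tangent length = C·cosβ = 52.3068
L = (r1+r2)·wrap + 2·C·cosβ = 17·3.7701 + 2·52.3068 = 168.7047

L=168.705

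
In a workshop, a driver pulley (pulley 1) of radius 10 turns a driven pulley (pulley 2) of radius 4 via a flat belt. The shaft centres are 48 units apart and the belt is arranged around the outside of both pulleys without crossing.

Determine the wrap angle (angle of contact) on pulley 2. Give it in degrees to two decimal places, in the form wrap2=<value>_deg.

wrap2=165.64_deg

open belt: β = asin((r2−r1)/C) = asin(-6/48) = -7.1808°
wrap1 = π − 2β = 194.3615°
wrap2 = π + 2β = 165.6385°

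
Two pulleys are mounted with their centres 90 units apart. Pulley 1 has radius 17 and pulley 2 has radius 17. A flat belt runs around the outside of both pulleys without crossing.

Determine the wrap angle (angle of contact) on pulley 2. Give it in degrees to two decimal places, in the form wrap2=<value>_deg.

wrap2=180.00_deg

open belt: β = asin((r2−r1)/C) = asin(0/90) = 0.0000°
wrap1 = π − 2β = 180.0000°
wrap2 = π + 2β = 180.0000°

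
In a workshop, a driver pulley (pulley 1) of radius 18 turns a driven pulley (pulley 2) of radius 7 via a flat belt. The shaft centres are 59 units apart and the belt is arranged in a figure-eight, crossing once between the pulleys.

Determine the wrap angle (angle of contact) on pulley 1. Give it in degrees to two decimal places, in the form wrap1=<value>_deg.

wrap1=230.14_deg

crossed belt: β = asin((r1+r2)/C) = asin(25/59) = 25.0702°
wrap1 = wrap2 = π + 2β = 230.1405°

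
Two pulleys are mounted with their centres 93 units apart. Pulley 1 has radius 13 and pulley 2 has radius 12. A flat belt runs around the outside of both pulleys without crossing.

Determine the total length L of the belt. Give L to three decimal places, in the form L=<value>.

open belt: β = asin((r2−r1)/C) = asin(-1/93) = -0.6161°
wrap1 = π − 2β = 181.2322°
wrap2 = π + 2β = 178.7678°
tangent length = C·cosβ = 92.9946
L = r1·wrap1 + r2·wrap2 + 2·C·cosβ = 13·3.1631 + 12·3.1201 + 2·92.9946 = 264.5506

L=264.551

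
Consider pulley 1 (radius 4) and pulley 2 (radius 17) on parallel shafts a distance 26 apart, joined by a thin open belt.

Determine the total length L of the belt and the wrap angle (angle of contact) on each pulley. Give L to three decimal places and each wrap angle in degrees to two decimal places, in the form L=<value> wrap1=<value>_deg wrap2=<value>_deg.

open belt: β = asin((r2−r1)/C) = asin(13/26) = 30.0000°
wrap1 = π − 2β = 120.0000°
wrap2 = π + 2β = 240.0000°
tangent length = C·cosβ = 22.5167
L = r1·wrap1 + r2·wrap2 + 2·C·cosβ = 4·2.0944 + 17·4.1888 + 2·22.5167 = 124.6203

L=124.620 wrap1=120.00_deg wrap2=240.00_deg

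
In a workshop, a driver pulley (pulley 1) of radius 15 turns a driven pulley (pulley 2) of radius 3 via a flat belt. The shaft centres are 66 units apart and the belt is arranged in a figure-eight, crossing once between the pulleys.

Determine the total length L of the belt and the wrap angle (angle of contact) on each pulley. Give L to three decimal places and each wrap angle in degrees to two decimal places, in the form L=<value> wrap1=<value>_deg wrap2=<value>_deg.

crossed belt: β = asin((r1+r2)/C) = asin(18/66) = 15.8266°
wrap1 = wrap2 = π + 2β = 211.6532°
tangent length = C·cosβ = 63.4980
L = (r1+r2)·wrap + 2·C·cosβ = 18·3.6940 + 2·63.4980 = 193.4889

L=193.489 wrap1=211.65_deg wrap2=211.65_deg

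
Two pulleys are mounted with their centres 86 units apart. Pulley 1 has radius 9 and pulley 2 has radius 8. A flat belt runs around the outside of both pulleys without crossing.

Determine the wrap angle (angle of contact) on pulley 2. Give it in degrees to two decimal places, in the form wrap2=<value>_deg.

open belt: β = asin((r2−r1)/C) = asin(-1/86) = -0.6662°
wrap1 = π − 2β = 181.3325°
wrap2 = π + 2β = 178.6675°

wrap2=178.67_deg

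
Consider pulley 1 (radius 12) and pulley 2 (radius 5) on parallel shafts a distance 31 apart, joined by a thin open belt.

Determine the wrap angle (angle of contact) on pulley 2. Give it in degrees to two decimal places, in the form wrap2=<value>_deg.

open belt: β = asin((r2−r1)/C) = asin(-7/31) = -13.0503°
wrap1 = π − 2β = 206.1006°
wrap2 = π + 2β = 153.8994°

wrap2=153.90_deg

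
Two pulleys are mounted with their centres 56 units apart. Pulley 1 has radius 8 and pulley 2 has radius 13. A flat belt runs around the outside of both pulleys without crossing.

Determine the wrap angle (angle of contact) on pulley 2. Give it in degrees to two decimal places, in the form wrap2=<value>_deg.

open belt: β = asin((r2−r1)/C) = asin(5/56) = 5.1225°
wrap1 = π − 2β = 169.7550°
wrap2 = π + 2β = 190.2450°

wrap2=190.25_deg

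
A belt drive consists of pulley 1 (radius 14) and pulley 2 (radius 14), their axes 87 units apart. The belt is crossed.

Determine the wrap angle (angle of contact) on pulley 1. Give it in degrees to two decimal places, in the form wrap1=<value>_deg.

wrap1=217.55_deg

crossed belt: β = asin((r1+r2)/C) = asin(28/87) = 18.7742°
wrap1 = wrap2 = π + 2β = 217.5484°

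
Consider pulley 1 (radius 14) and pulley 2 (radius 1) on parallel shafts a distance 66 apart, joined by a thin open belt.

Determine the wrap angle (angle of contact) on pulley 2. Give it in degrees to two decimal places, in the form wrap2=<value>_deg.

open belt: β = asin((r2−r1)/C) = asin(-13/66) = -11.3598°
wrap1 = π − 2β = 202.7196°
wrap2 = π + 2β = 157.2804°

wrap2=157.28_deg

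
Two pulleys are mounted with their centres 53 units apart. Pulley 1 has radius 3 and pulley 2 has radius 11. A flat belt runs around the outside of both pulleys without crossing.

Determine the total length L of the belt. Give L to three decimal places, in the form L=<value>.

L=151.192

open belt: β = asin((r2−r1)/C) = asin(8/53) = 8.6816°
wrap1 = π − 2β = 162.6368°
wrap2 = π + 2β = 197.3632°
tangent length = C·cosβ = 52.3927
L = r1·wrap1 + r2·wrap2 + 2·C·cosβ = 3·2.8385 + 11·3.4446 + 2·52.3927 = 151.1922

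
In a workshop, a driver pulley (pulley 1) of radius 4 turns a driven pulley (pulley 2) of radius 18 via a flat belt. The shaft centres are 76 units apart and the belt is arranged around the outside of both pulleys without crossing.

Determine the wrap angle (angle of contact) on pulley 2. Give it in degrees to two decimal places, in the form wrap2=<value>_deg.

wrap2=201.23_deg

open belt: β = asin((r2−r1)/C) = asin(14/76) = 10.6151°
wrap1 = π − 2β = 158.7698°
wrap2 = π + 2β = 201.2302°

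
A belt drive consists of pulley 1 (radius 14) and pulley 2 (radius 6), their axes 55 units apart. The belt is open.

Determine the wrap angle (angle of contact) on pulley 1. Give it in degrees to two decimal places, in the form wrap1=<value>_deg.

open belt: β = asin((r2−r1)/C) = asin(-8/55) = -8.3636°
wrap1 = π − 2β = 196.7272°
wrap2 = π + 2β = 163.2728°

wrap1=196.73_deg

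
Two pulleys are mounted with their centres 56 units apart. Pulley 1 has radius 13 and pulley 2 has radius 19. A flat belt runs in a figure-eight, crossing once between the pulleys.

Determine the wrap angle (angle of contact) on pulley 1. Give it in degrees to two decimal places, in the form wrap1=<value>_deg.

crossed belt: β = asin((r1+r2)/C) = asin(32/56) = 34.8499°
wrap1 = wrap2 = π + 2β = 249.6998°

wrap1=249.70_deg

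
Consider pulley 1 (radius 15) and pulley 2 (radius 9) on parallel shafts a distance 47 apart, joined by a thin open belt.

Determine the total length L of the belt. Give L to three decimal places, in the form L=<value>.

L=170.165

open belt: β = asin((r2−r1)/C) = asin(-6/47) = -7.3344°
wrap1 = π − 2β = 194.6687°
wrap2 = π + 2β = 165.3313°
tangent length = C·cosβ = 46.6154
L = r1·wrap1 + r2·wrap2 + 2·C·cosβ = 15·3.3976 + 9·2.8856 + 2·46.6154 = 170.1652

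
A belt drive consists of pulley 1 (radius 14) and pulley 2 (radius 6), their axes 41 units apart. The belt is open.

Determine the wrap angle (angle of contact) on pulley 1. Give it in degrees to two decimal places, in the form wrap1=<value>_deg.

open belt: β = asin((r2−r1)/C) = asin(-8/41) = -11.2518°
wrap1 = π − 2β = 202.5037°
wrap2 = π + 2β = 157.4963°

wrap1=202.50_deg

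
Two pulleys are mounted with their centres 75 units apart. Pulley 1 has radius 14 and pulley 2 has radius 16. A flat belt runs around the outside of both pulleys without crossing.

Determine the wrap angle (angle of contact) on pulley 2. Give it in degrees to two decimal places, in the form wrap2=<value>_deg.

wrap2=183.06_deg

open belt: β = asin((r2−r1)/C) = asin(2/75) = 1.5281°
wrap1 = π − 2β = 176.9439°
wrap2 = π + 2β = 183.0561°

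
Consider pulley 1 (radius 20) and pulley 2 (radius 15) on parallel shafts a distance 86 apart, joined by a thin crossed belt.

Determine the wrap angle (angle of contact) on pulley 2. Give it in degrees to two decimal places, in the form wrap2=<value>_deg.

crossed belt: β = asin((r1+r2)/C) = asin(35/86) = 24.0151°
wrap1 = wrap2 = π + 2β = 228.0301°

wrap2=228.03_deg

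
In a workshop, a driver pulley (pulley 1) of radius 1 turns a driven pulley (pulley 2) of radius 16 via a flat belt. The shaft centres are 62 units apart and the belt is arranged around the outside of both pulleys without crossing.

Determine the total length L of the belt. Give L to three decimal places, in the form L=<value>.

L=181.054

open belt: β = asin((r2−r1)/C) = asin(15/62) = 14.0008°
wrap1 = π − 2β = 151.9984°
wrap2 = π + 2β = 208.0016°
tangent length = C·cosβ = 60.1581
L = r1·wrap1 + r2·wrap2 + 2·C·cosβ = 1·2.6529 + 16·3.6303 + 2·60.1581 = 181.0541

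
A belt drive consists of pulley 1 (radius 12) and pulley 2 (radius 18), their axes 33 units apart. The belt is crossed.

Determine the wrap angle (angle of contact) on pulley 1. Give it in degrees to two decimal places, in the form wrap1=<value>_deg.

crossed belt: β = asin((r1+r2)/C) = asin(30/33) = 65.3800°
wrap1 = wrap2 = π + 2β = 310.7600°

wrap1=310.76_deg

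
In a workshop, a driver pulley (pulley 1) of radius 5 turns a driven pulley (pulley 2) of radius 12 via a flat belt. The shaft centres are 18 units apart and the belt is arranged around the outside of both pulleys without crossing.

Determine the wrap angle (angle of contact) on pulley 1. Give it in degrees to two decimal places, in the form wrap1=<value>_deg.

open belt: β = asin((r2−r1)/C) = asin(7/18) = 22.8854°
wrap1 = π − 2β = 134.2292°
wrap2 = π + 2β = 225.7708°

wrap1=134.23_deg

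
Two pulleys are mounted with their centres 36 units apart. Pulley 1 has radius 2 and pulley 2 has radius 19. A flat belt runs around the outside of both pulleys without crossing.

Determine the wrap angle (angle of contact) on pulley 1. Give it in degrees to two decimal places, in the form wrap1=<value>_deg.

open belt: β = asin((r2−r1)/C) = asin(17/36) = 28.1786°
wrap1 = π − 2β = 123.6427°
wrap2 = π + 2β = 236.3573°

wrap1=123.64_deg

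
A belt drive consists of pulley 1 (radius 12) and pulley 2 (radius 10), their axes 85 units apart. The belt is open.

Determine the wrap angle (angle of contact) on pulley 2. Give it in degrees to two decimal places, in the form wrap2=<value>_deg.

open belt: β = asin((r2−r1)/C) = asin(-2/85) = -1.3483°
wrap1 = π − 2β = 182.6965°
wrap2 = π + 2β = 177.3035°

wrap2=177.30_deg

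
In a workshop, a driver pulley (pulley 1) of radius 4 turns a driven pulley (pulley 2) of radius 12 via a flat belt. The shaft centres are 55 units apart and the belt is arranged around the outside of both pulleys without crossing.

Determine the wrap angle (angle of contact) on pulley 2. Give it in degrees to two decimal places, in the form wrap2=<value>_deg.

wrap2=196.73_deg

open belt: β = asin((r2−r1)/C) = asin(8/55) = 8.3636°
wrap1 = π − 2β = 163.2728°
wrap2 = π + 2β = 196.7272°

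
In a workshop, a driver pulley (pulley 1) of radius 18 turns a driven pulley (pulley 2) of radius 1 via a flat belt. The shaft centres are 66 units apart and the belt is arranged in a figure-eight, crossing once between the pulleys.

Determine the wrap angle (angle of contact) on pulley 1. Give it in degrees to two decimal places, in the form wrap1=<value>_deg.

wrap1=213.46_deg

crossed belt: β = asin((r1+r2)/C) = asin(19/66) = 16.7310°
wrap1 = wrap2 = π + 2β = 213.4620°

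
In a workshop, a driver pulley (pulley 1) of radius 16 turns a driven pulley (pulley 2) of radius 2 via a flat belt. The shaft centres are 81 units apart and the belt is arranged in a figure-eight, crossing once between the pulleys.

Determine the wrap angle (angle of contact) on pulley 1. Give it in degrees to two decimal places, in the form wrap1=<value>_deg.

wrap1=205.68_deg

crossed belt: β = asin((r1+r2)/C) = asin(18/81) = 12.8396°
wrap1 = wrap2 = π + 2β = 205.6792°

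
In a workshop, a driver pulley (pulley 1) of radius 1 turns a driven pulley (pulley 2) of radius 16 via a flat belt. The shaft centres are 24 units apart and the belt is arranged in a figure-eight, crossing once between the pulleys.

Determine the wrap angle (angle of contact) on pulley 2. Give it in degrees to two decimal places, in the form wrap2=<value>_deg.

crossed belt: β = asin((r1+r2)/C) = asin(17/24) = 45.0995°
wrap1 = wrap2 = π + 2β = 270.1989°

wrap2=270.20_deg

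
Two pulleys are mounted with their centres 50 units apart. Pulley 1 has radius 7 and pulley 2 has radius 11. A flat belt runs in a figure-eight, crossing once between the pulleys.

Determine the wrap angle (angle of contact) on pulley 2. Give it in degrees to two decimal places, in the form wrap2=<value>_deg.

crossed belt: β = asin((r1+r2)/C) = asin(18/50) = 21.1002°
wrap1 = wrap2 = π + 2β = 222.2004°

wrap2=222.20_deg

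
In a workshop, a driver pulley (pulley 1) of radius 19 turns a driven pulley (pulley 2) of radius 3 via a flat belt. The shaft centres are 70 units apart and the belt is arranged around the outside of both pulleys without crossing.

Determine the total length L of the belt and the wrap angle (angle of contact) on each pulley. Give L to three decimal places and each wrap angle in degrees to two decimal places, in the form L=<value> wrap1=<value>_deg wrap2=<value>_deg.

L=212.788 wrap1=206.43_deg wrap2=153.57_deg

open belt: β = asin((r2−r1)/C) = asin(-16/70) = -13.2130°
wrap1 = π − 2β = 206.4260°
wrap2 = π + 2β = 153.5740°
tangent length = C·cosβ = 68.1469
L = r1·wrap1 + r2·wrap2 + 2·C·cosβ = 19·3.6028 + 3·2.6804 + 2·68.1469 = 212.7884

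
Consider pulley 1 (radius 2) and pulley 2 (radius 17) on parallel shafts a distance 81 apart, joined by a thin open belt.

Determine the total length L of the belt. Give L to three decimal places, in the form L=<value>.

open belt: β = asin((r2−r1)/C) = asin(15/81) = 10.6719°
wrap1 = π − 2β = 158.6561°
wrap2 = π + 2β = 201.3439°
tangent length = C·cosβ = 79.5990
L = r1·wrap1 + r2·wrap2 + 2·C·cosβ = 2·2.7691 + 17·3.5141 + 2·79.5990 = 224.4761

L=224.476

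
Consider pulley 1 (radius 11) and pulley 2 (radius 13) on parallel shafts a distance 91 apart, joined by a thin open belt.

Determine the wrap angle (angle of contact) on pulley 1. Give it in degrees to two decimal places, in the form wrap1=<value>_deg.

open belt: β = asin((r2−r1)/C) = asin(2/91) = 1.2593°
wrap1 = π − 2β = 177.4813°
wrap2 = π + 2β = 182.5187°

wrap1=177.48_deg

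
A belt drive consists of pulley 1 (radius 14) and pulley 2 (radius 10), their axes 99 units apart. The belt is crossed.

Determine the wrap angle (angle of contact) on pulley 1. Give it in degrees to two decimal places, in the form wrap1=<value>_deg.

wrap1=208.06_deg

crossed belt: β = asin((r1+r2)/C) = asin(24/99) = 14.0297°
wrap1 = wrap2 = π + 2β = 208.0593°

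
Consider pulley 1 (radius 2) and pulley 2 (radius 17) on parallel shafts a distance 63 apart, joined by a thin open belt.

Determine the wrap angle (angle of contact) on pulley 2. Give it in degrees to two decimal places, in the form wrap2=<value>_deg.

wrap2=207.55_deg

open belt: β = asin((r2−r1)/C) = asin(15/63) = 13.7741°
wrap1 = π − 2β = 152.4517°
wrap2 = π + 2β = 207.5483°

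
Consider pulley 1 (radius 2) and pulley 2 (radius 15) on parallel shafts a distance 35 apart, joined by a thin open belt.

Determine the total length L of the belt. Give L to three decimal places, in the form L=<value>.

L=128.294

open belt: β = asin((r2−r1)/C) = asin(13/35) = 21.8037°
wrap1 = π − 2β = 136.3925°
wrap2 = π + 2β = 223.6075°
tangent length = C·cosβ = 32.4962
L = r1·wrap1 + r2·wrap2 + 2·C·cosβ = 2·2.3805 + 15·3.9027 + 2·32.4962 = 128.2936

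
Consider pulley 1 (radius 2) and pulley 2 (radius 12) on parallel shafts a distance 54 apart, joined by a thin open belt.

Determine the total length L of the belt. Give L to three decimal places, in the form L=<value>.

open belt: β = asin((r2−r1)/C) = asin(10/54) = 10.6719°
wrap1 = π − 2β = 158.6561°
wrap2 = π + 2β = 201.3439°
tangent length = C·cosβ = 53.0660
L = r1·wrap1 + r2·wrap2 + 2·C·cosβ = 2·2.7691 + 12·3.5141 + 2·53.0660 = 153.8395

L=153.839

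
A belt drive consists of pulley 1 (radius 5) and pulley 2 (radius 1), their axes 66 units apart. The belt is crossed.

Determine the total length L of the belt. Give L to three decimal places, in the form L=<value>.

crossed belt: β = asin((r1+r2)/C) = asin(6/66) = 5.2159°
wrap1 = wrap2 = π + 2β = 190.4318°
tangent length = C·cosβ = 65.7267
L = (r1+r2)·wrap + 2·C·cosβ = 6·3.3237 + 2·65.7267 = 151.3954

L=151.395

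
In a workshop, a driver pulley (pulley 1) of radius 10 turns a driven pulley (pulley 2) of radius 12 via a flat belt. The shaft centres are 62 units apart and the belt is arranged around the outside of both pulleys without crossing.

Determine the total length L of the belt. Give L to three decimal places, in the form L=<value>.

L=193.180

open belt: β = asin((r2−r1)/C) = asin(2/62) = 1.8486°
wrap1 = π − 2β = 176.3029°
wrap2 = π + 2β = 183.6971°
tangent length = C·cosβ = 61.9677
L = r1·wrap1 + r2·wrap2 + 2·C·cosβ = 10·3.0771 + 12·3.2061 + 2·61.9677 = 193.1796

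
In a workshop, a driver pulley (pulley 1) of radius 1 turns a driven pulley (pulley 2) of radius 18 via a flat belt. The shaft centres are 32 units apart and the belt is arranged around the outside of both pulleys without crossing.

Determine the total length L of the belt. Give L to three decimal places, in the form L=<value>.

open belt: β = asin((r2−r1)/C) = asin(17/32) = 32.0900°
wrap1 = π − 2β = 115.8201°
wrap2 = π + 2β = 244.1799°
tangent length = C·cosβ = 27.1109
L = r1·wrap1 + r2·wrap2 + 2·C·cosβ = 1·2.0214 + 18·4.2617 + 2·27.1109 = 132.9546

L=132.955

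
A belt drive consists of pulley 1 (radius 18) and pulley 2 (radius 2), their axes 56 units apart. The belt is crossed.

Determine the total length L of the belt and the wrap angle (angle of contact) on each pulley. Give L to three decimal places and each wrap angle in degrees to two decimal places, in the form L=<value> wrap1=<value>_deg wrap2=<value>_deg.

crossed belt: β = asin((r1+r2)/C) = asin(20/56) = 20.9248°
wrap1 = wrap2 = π + 2β = 221.8497°
tangent length = C·cosβ = 52.3068
L = (r1+r2)·wrap + 2·C·cosβ = 20·3.8720 + 2·52.3068 = 182.0537

L=182.054 wrap1=221.85_deg wrap2=221.85_deg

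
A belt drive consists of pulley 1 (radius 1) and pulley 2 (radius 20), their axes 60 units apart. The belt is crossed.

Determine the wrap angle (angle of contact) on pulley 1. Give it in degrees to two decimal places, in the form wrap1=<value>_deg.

crossed belt: β = asin((r1+r2)/C) = asin(21/60) = 20.4873°
wrap1 = wrap2 = π + 2β = 220.9746°

wrap1=220.97_deg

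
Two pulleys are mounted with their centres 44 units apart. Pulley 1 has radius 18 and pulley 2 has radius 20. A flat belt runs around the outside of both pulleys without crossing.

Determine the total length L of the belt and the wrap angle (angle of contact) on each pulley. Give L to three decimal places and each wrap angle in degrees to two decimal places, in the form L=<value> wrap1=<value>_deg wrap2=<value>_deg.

open belt: β = asin((r2−r1)/C) = asin(2/44) = 2.6053°
wrap1 = π − 2β = 174.7895°
wrap2 = π + 2β = 185.2105°
tangent length = C·cosβ = 43.9545
L = r1·wrap1 + r2·wrap2 + 2·C·cosβ = 18·3.0507 + 20·3.2325 + 2·43.9545 = 207.4714

L=207.471 wrap1=174.79_deg wrap2=185.21_deg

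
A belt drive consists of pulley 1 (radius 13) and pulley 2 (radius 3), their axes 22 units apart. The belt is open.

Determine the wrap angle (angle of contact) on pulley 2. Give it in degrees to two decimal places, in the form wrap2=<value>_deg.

wrap2=125.93_deg

open belt: β = asin((r2−r1)/C) = asin(-10/22) = -27.0357°
wrap1 = π − 2β = 234.0714°
wrap2 = π + 2β = 125.9286°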